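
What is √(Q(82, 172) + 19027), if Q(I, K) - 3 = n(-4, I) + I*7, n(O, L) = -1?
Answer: √19603 ≈ 140.01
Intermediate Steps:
Q(I, K) = 2 + 7*I (Q(I, K) = 3 + (-1 + I*7) = 3 + (-1 + 7*I) = 2 + 7*I)
√(Q(82, 172) + 19027) = √((2 + 7*82) + 19027) = √((2 + 574) + 19027) = √(576 + 19027) = √19603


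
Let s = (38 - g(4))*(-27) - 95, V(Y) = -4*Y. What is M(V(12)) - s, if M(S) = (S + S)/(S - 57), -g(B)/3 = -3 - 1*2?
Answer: 25092/35 ≈ 716.91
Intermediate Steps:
g(B) = 15 (g(B) = -3*(-3 - 1*2) = -3*(-3 - 2) = -3*(-5) = 15)
M(S) = 2*S/(-57 + S) (M(S) = (2*S)/(-57 + S) = 2*S/(-57 + S))
s = -716 (s = (38 - 1*15)*(-27) - 95 = (38 - 15)*(-27) - 95 = 23*(-27) - 95 = -621 - 95 = -716)
M(V(12)) - s = 2*(-4*12)/(-57 - 4*12) - 1*(-716) = 2*(-48)/(-57 - 48) + 716 = 2*(-48)/(-105) + 716 = 2*(-48)*(-1/105) + 716 = 32/35 + 716 = 25092/35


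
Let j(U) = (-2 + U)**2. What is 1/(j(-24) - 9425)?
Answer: -1/8749 ≈ -0.00011430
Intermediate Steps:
1/(j(-24) - 9425) = 1/((-2 - 24)**2 - 9425) = 1/((-26)**2 - 9425) = 1/(676 - 9425) = 1/(-8749) = -1/8749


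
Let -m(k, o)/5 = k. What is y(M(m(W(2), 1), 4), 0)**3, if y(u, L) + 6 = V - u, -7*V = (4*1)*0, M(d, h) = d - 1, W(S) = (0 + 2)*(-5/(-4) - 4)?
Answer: -274625/8 ≈ -34328.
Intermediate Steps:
W(S) = -11/2 (W(S) = 2*(-5*(-1/4) - 4) = 2*(5/4 - 4) = 2*(-11/4) = -11/2)
m(k, o) = -5*k
M(d, h) = -1 + d
V = 0 (V = -4*1*0/7 = -4*0/7 = -1/7*0 = 0)
y(u, L) = -6 - u (y(u, L) = -6 + (0 - u) = -6 - u)
y(M(m(W(2), 1), 4), 0)**3 = (-6 - (-1 - 5*(-11/2)))**3 = (-6 - (-1 + 55/2))**3 = (-6 - 1*53/2)**3 = (-6 - 53/2)**3 = (-65/2)**3 = -274625/8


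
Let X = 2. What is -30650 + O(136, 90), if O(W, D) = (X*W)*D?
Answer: -6170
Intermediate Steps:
O(W, D) = 2*D*W (O(W, D) = (2*W)*D = 2*D*W)
-30650 + O(136, 90) = -30650 + 2*90*136 = -30650 + 24480 = -6170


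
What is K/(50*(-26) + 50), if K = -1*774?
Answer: 387/625 ≈ 0.61920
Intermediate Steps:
K = -774
K/(50*(-26) + 50) = -774/(50*(-26) + 50) = -774/(-1300 + 50) = -774/(-1250) = -774*(-1/1250) = 387/625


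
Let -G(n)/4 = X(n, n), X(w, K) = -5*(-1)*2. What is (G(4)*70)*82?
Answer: -229600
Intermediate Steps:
X(w, K) = 10 (X(w, K) = 5*2 = 10)
G(n) = -40 (G(n) = -4*10 = -40)
(G(4)*70)*82 = -40*70*82 = -2800*82 = -229600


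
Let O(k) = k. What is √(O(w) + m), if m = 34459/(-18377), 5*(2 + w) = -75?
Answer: 2*I*√5514181/1081 ≈ 4.3446*I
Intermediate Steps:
w = -17 (w = -2 + (⅕)*(-75) = -2 - 15 = -17)
m = -2027/1081 (m = 34459*(-1/18377) = -2027/1081 ≈ -1.8751)
√(O(w) + m) = √(-17 - 2027/1081) = √(-20404/1081) = 2*I*√5514181/1081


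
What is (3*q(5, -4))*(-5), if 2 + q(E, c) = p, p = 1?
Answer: 15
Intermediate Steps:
q(E, c) = -1 (q(E, c) = -2 + 1 = -1)
(3*q(5, -4))*(-5) = (3*(-1))*(-5) = -3*(-5) = 15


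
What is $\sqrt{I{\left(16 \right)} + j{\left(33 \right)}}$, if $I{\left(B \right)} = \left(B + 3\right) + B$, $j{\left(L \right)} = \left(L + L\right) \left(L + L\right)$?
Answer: $\sqrt{4391} \approx 66.265$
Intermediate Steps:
$j{\left(L \right)} = 4 L^{2}$ ($j{\left(L \right)} = 2 L 2 L = 4 L^{2}$)
$I{\left(B \right)} = 3 + 2 B$ ($I{\left(B \right)} = \left(3 + B\right) + B = 3 + 2 B$)
$\sqrt{I{\left(16 \right)} + j{\left(33 \right)}} = \sqrt{\left(3 + 2 \cdot 16\right) + 4 \cdot 33^{2}} = \sqrt{\left(3 + 32\right) + 4 \cdot 1089} = \sqrt{35 + 4356} = \sqrt{4391}$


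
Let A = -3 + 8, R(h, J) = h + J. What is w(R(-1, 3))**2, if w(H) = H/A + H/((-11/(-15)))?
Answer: 29584/3025 ≈ 9.7798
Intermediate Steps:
R(h, J) = J + h
A = 5
w(H) = 86*H/55 (w(H) = H/5 + H/((-11/(-15))) = H*(1/5) + H/((-11*(-1/15))) = H/5 + H/(11/15) = H/5 + H*(15/11) = H/5 + 15*H/11 = 86*H/55)
w(R(-1, 3))**2 = (86*(3 - 1)/55)**2 = ((86/55)*2)**2 = (172/55)**2 = 29584/3025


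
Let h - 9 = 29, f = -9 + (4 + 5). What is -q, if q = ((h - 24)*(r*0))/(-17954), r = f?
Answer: 0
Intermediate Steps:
f = 0 (f = -9 + 9 = 0)
r = 0
h = 38 (h = 9 + 29 = 38)
q = 0 (q = ((38 - 24)*(0*0))/(-17954) = (14*0)*(-1/17954) = 0*(-1/17954) = 0)
-q = -1*0 = 0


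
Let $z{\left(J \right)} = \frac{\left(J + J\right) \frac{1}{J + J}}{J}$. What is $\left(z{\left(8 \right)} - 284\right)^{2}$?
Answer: $\frac{5157441}{64} \approx 80585.0$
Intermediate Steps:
$z{\left(J \right)} = \frac{1}{J}$ ($z{\left(J \right)} = \frac{2 J \frac{1}{2 J}}{J} = 1 \frac{1}{J} = \frac{1}{J}$)
$\left(z{\left(8 \right)} - 284\right)^{2} = \left(\frac{1}{8} - 284\right)^{2} = \left(- \frac{2271}{8}\right)^{2} = \frac{5157441}{64}$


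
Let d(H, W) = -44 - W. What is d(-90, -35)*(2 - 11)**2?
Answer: -729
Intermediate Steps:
d(-90, -35)*(2 - 11)**2 = (-44 - 1*(-35))*(2 - 11)**2 = (-44 + 35)*(-9)**2 = -9*81 = -729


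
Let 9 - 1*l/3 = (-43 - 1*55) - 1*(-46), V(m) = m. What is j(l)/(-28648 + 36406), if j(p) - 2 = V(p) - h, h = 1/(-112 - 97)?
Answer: 19333/810711 ≈ 0.023847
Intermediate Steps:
l = 183 (l = 27 - 3*((-43 - 1*55) - 1*(-46)) = 27 - 3*((-43 - 55) + 46) = 27 - 3*(-98 + 46) = 27 - 3*(-52) = 27 + 156 = 183)
h = -1/209 (h = 1/(-209) = -1/209 ≈ -0.0047847)
j(p) = 419/209 + p (j(p) = 2 + (p - 1*(-1/209)) = 2 + (p + 1/209) = 2 + (1/209 + p) = 419/209 + p)
j(l)/(-28648 + 36406) = (419/209 + 183)/(-28648 + 36406) = (38666/209)/7758 = (38666/209)*(1/7758) = 19333/810711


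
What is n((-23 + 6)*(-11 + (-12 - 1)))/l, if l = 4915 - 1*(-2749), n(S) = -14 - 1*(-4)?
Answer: -5/3832 ≈ -0.0013048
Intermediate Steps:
n(S) = -10 (n(S) = -14 + 4 = -10)
l = 7664 (l = 4915 + 2749 = 7664)
n((-23 + 6)*(-11 + (-12 - 1)))/l = -10/7664 = -10*1/7664 = -5/3832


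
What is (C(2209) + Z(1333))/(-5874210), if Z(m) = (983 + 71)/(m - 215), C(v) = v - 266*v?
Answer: 163614844/1641841695 ≈ 0.099653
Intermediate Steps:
C(v) = -265*v
Z(m) = 1054/(-215 + m)
(C(2209) + Z(1333))/(-5874210) = (-265*2209 + 1054/(-215 + 1333))/(-5874210) = (-585385 + 1054/1118)*(-1/5874210) = (-585385 + 1054*(1/1118))*(-1/5874210) = (-585385 + 527/559)*(-1/5874210) = -327229688/559*(-1/5874210) = 163614844/1641841695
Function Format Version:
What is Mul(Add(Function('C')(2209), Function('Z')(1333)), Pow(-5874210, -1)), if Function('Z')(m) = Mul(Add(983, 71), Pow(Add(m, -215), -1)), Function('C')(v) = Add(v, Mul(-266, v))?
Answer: Rational(163614844, 1641841695) ≈ 0.099653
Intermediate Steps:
Function('C')(v) = Mul(-265, v)
Function('Z')(m) = Mul(1054, Pow(Add(-215, m), -1))
Mul(Add(Function('C')(2209), Function('Z')(1333)), Pow(-5874210, -1)) = Mul(Add(Mul(-265, 2209), Mul(1054, Pow(Add(-215, 1333), -1))), Pow(-5874210, -1)) = Mul(Add(-585385, Mul(1054, Pow(1118, -1))), Rational(-1, 5874210)) = Mul(Add(-585385, Mul(1054, Rational(1, 1118))), Rational(-1, 5874210)) = Mul(Add(-585385, Rational(527, 559)), Rational(-1, 5874210)) = Mul(Rational(-327229688, 559), Rational(-1, 5874210)) = Rational(163614844, 1641841695)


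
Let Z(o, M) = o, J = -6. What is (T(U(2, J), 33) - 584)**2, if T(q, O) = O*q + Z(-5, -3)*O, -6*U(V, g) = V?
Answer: 577600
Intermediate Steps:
U(V, g) = -V/6
T(q, O) = -5*O + O*q (T(q, O) = O*q - 5*O = -5*O + O*q)
(T(U(2, J), 33) - 584)**2 = (33*(-5 - 1/6*2) - 584)**2 = (33*(-5 - 1/3) - 584)**2 = (33*(-16/3) - 584)**2 = (-176 - 584)**2 = (-760)**2 = 577600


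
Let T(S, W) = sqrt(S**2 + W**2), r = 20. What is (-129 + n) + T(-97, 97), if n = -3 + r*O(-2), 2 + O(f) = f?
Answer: -212 + 97*sqrt(2) ≈ -74.821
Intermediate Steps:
O(f) = -2 + f
n = -83 (n = -3 + 20*(-2 - 2) = -3 + 20*(-4) = -3 - 80 = -83)
(-129 + n) + T(-97, 97) = (-129 - 83) + sqrt((-97)**2 + 97**2) = -212 + sqrt(9409 + 9409) = -212 + sqrt(18818) = -212 + 97*sqrt(2)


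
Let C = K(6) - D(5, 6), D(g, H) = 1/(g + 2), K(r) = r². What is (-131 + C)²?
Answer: 443556/49 ≈ 9052.2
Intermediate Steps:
D(g, H) = 1/(2 + g)
C = 251/7 (C = 6² - 1/(2 + 5) = 36 - 1/7 = 36 - 1*⅐ = 36 - ⅐ = 251/7 ≈ 35.857)
(-131 + C)² = (-131 + 251/7)² = (-666/7)² = 443556/49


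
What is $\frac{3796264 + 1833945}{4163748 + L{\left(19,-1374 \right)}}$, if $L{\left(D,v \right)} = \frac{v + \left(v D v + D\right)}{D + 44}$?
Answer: $\frac{354703167}{298184413} \approx 1.1895$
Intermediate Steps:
$L{\left(D,v \right)} = \frac{D + v + D v^{2}}{44 + D}$ ($L{\left(D,v \right)} = \frac{v + \left(D v v + D\right)}{44 + D} = \frac{v + \left(D v^{2} + D\right)}{44 + D} = \frac{v + \left(D + D v^{2}\right)}{44 + D} = \frac{D + v + D v^{2}}{44 + D}$)
$\frac{3796264 + 1833945}{4163748 + L{\left(19,-1374 \right)}} = \frac{3796264 + 1833945}{4163748 + \frac{19 - 1374 + 19 \left(-1374\right)^{2}}{44 + 19}} = \frac{5630209}{4163748 + \frac{19 - 1374 + 19 \cdot 1887876}{63}} = \frac{5630209}{4163748 + \frac{19 - 1374 + 35869644}{63}} = \frac{5630209}{4163748 + \frac{1}{63} \cdot 35868289} = \frac{5630209}{4163748 + \frac{35868289}{63}} = \frac{5630209}{\frac{298184413}{63}} = 5630209 \cdot \frac{63}{298184413} = \frac{354703167}{298184413}$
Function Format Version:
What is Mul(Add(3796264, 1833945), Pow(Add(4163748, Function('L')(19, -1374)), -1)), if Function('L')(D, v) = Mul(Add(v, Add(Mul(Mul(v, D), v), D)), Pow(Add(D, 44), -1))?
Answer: Rational(354703167, 298184413) ≈ 1.1895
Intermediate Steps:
Function('L')(D, v) = Mul(Pow(Add(44, D), -1), Add(D, v, Mul(D, Pow(v, 2)))) (Function('L')(D, v) = Mul(Add(v, Add(Mul(Mul(D, v), v), D)), Pow(Add(44, D), -1)) = Mul(Add(v, Add(Mul(D, Pow(v, 2)), D)), Pow(Add(44, D), -1)) = Mul(Add(v, Add(D, Mul(D, Pow(v, 2)))), Pow(Add(44, D), -1)) = Mul(Add(D, v, Mul(D, Pow(v, 2))), Pow(Add(44, D), -1)) = Mul(Pow(Add(44, D), -1), Add(D, v, Mul(D, Pow(v, 2)))))
Mul(Add(3796264, 1833945), Pow(Add(4163748, Function('L')(19, -1374)), -1)) = Mul(Add(3796264, 1833945), Pow(Add(4163748, Mul(Pow(Add(44, 19), -1), Add(19, -1374, Mul(19, Pow(-1374, 2))))), -1)) = Mul(5630209, Pow(Add(4163748, Mul(Pow(63, -1), Add(19, -1374, Mul(19, 1887876)))), -1)) = Mul(5630209, Pow(Add(4163748, Mul(Rational(1, 63), Add(19, -1374, 35869644))), -1)) = Mul(5630209, Pow(Add(4163748, Mul(Rational(1, 63), 35868289)), -1)) = Mul(5630209, Pow(Add(4163748, Rational(35868289, 63)), -1)) = Mul(5630209, Pow(Rational(298184413, 63), -1)) = Mul(5630209, Rational(63, 298184413)) = Rational(354703167, 298184413)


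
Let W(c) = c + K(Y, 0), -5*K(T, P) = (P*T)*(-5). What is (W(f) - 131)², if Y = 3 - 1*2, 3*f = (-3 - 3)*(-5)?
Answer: 14641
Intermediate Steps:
f = 10 (f = ((-3 - 3)*(-5))/3 = (-6*(-5))/3 = (⅓)*30 = 10)
Y = 1 (Y = 3 - 2 = 1)
K(T, P) = P*T (K(T, P) = -P*T*(-5)/5 = -(-1)*P*T = P*T)
W(c) = c (W(c) = c + 0*1 = c + 0 = c)
(W(f) - 131)² = (10 - 131)² = (-121)² = 14641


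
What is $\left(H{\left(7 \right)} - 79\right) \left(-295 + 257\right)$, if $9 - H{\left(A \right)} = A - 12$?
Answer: $2470$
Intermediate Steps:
$H{\left(A \right)} = 21 - A$ ($H{\left(A \right)} = 9 - \left(A - 12\right) = 9 - \left(-12 + A\right) = 21 - A$)
$\left(H{\left(7 \right)} - 79\right) \left(-295 + 257\right) = \left(\left(21 - 7\right) - 79\right) \left(-295 + 257\right) = \left(\left(21 - 7\right) - 79\right) \left(-38\right) = \left(14 - 79\right) \left(-38\right) = \left(-65\right) \left(-38\right) = 2470$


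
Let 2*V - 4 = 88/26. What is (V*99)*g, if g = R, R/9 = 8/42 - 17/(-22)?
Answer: 288360/91 ≈ 3168.8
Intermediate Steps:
V = 48/13 (V = 2 + (88/26)/2 = 2 + (88*(1/26))/2 = 2 + (½)*(44/13) = 2 + 22/13 = 48/13 ≈ 3.6923)
R = 1335/154 (R = 9*(8/42 - 17/(-22)) = 9*(8*(1/42) - 17*(-1/22)) = 9*(4/21 + 17/22) = 9*(445/462) = 1335/154 ≈ 8.6688)
g = 1335/154 ≈ 8.6688
(V*99)*g = ((48/13)*99)*(1335/154) = (4752/13)*(1335/154) = 288360/91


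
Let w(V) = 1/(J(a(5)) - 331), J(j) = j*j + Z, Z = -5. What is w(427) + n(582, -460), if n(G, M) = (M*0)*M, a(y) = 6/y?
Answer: -25/8364 ≈ -0.0029890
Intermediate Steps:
J(j) = -5 + j**2 (J(j) = j*j - 5 = j**2 - 5 = -5 + j**2)
n(G, M) = 0 (n(G, M) = 0*M = 0)
w(V) = -25/8364 (w(V) = 1/((-5 + (6/5)**2) - 331) = 1/((-5 + 36/25) - 331) = 1/(-89/25 - 331) = 1/(-8364/25) = -25/8364)
w(427) + n(582, -460) = -25/8364 + 0 = -25/8364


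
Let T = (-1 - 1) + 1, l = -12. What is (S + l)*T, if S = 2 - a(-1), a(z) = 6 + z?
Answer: 15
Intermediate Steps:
T = -1 (T = -2 + 1 = -1)
S = -3 (S = 2 - (6 - 1) = 2 - 1*5 = 2 - 5 = -3)
(S + l)*T = (-3 - 12)*(-1) = -15*(-1) = 15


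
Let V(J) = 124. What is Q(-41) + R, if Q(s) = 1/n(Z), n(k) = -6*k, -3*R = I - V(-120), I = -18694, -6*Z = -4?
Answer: 75269/12 ≈ 6272.4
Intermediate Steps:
Z = ⅔ (Z = -⅙*(-4) = ⅔ ≈ 0.66667)
R = 18818/3 (R = -(-18694 - 1*124)/3 = -(-18694 - 124)/3 = -⅓*(-18818) = 18818/3 ≈ 6272.7)
Q(s) = -¼ (Q(s) = 1/(-6*⅔) = 1/(-4) = -¼)
Q(-41) + R = -¼ + 18818/3 = 75269/12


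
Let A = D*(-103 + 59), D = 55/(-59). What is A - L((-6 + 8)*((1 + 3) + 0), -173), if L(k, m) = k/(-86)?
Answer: 104296/2537 ≈ 41.110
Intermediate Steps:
D = -55/59 (D = 55*(-1/59) = -55/59 ≈ -0.93220)
A = 2420/59 (A = -55*(-103 + 59)/59 = -55/59*(-44) = 2420/59 ≈ 41.017)
L(k, m) = -k/86 (L(k, m) = k*(-1/86) = -k/86)
A - L((-6 + 8)*((1 + 3) + 0), -173) = 2420/59 - (-1)*(-6 + 8)*((1 + 3) + 0)/86 = 2420/59 - (-1)*2*(4 + 0)/86 = 2420/59 - (-1)*2*4/86 = 2420/59 - (-1)*8/86 = 2420/59 - 1*(-4/43) = 2420/59 + 4/43 = 104296/2537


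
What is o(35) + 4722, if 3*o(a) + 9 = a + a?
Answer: 14227/3 ≈ 4742.3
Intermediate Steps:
o(a) = -3 + 2*a/3 (o(a) = -3 + (a + a)/3 = -3 + (2*a)/3 = -3 + 2*a/3)
o(35) + 4722 = (-3 + (2/3)*35) + 4722 = (-3 + 70/3) + 4722 = 61/3 + 4722 = 14227/3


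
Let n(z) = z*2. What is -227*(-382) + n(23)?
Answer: 86760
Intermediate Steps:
n(z) = 2*z
-227*(-382) + n(23) = -227*(-382) + 2*23 = 86714 + 46 = 86760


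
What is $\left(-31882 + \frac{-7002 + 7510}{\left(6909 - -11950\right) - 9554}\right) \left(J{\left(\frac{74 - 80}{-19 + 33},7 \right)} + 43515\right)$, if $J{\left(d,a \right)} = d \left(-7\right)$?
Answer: $- \frac{12910115244036}{9305} \approx -1.3874 \cdot 10^{9}$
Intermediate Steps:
$J{\left(d,a \right)} = - 7 d$
$\left(-31882 + \frac{-7002 + 7510}{\left(6909 - -11950\right) - 9554}\right) \left(J{\left(\frac{74 - 80}{-19 + 33},7 \right)} + 43515\right) = \left(-31882 + \frac{-7002 + 7510}{\left(6909 - -11950\right) - 9554}\right) \left(- 7 \frac{74 - 80}{-19 + 33} + 43515\right) = \left(-31882 + \frac{508}{\left(6909 + 11950\right) - 9554}\right) \left(- 7 \left(- \frac{6}{14}\right) + 43515\right) = \left(-31882 + \frac{508}{18859 - 9554}\right) \left(- 7 \left(\left(-6\right) \frac{1}{14}\right) + 43515\right) = \left(-31882 + \frac{508}{9305}\right) \left(\left(-7\right) \left(- \frac{3}{7}\right) + 43515\right) = \left(-31882 + 508 \cdot \frac{1}{9305}\right) \left(3 + 43515\right) = \left(-31882 + \frac{508}{9305}\right) 43518 = \left(- \frac{296661502}{9305}\right) 43518 = - \frac{12910115244036}{9305}$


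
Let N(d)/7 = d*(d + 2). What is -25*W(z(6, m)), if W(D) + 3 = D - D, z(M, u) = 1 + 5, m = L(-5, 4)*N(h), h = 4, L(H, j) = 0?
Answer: 75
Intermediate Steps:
N(d) = 7*d*(2 + d) (N(d) = 7*(d*(d + 2)) = 7*(d*(2 + d)) = 7*d*(2 + d))
m = 0 (m = 0*(7*4*(2 + 4)) = 0*(7*4*6) = 0*168 = 0)
z(M, u) = 6
W(D) = -3 (W(D) = -3 + (D - D) = -3 + 0 = -3)
-25*W(z(6, m)) = -25*(-3) = 75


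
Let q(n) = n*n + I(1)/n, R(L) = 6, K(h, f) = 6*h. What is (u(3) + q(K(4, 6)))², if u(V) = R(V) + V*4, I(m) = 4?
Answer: 12709225/36 ≈ 3.5303e+5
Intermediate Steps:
u(V) = 6 + 4*V (u(V) = 6 + V*4 = 6 + 4*V)
q(n) = n² + 4/n (q(n) = n*n + 4/n = n² + 4/n)
(u(3) + q(K(4, 6)))² = ((6 + 4*3) + (4 + (6*4)³)/((6*4)))² = ((6 + 12) + (4 + 24³)/24)² = (18 + (4 + 13824)/24)² = (18 + (1/24)*13828)² = (18 + 3457/6)² = (3565/6)² = 12709225/36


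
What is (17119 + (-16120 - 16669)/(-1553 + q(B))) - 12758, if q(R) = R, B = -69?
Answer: 7106331/1622 ≈ 4381.2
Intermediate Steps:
(17119 + (-16120 - 16669)/(-1553 + q(B))) - 12758 = (17119 + (-16120 - 16669)/(-1553 - 69)) - 12758 = (17119 - 32789/(-1622)) - 12758 = (17119 - 32789*(-1/1622)) - 12758 = (17119 + 32789/1622) - 12758 = 27799807/1622 - 12758 = 7106331/1622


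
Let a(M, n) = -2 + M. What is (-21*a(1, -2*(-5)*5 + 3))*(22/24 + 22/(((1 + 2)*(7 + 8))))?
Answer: 1771/60 ≈ 29.517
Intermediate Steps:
(-21*a(1, -2*(-5)*5 + 3))*(22/24 + 22/(((1 + 2)*(7 + 8)))) = (-21*(-2 + 1))*(22/24 + 22/(((1 + 2)*(7 + 8)))) = (-21*(-1))*(22*(1/24) + 22/((3*15))) = 21*(11/12 + 22/45) = 21*(253/180) = 1771/60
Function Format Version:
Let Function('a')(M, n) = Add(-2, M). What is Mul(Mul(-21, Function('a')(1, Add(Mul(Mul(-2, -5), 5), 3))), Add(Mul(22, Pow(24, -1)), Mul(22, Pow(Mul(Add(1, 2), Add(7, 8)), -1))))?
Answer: Rational(1771, 60) ≈ 29.517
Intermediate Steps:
Mul(Mul(-21, Function('a')(1, Add(Mul(Mul(-2, -5), 5), 3))), Add(Mul(22, Pow(24, -1)), Mul(22, Pow(Mul(Add(1, 2), Add(7, 8)), -1)))) = Mul(Mul(-21, Add(-2, 1)), Add(Mul(22, Pow(24, -1)), Mul(22, Pow(Mul(Add(1, 2), Add(7, 8)), -1)))) = Mul(Mul(-21, -1), Add(Mul(22, Rational(1, 24)), Mul(22, Pow(Mul(3, 15), -1)))) = Mul(21, Add(Rational(11, 12), Mul(22, Pow(45, -1)))) = Mul(21, Add(Rational(11, 12), Mul(22, Rational(1, 45)))) = Mul(21, Add(Rational(11, 12), Rational(22, 45))) = Mul(21, Rational(253, 180)) = Rational(1771, 60)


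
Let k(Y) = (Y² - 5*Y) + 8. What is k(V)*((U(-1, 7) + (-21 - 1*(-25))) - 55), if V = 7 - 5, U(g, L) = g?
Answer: -104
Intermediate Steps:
V = 2
k(Y) = 8 + Y² - 5*Y
k(V)*((U(-1, 7) + (-21 - 1*(-25))) - 55) = (8 + 2² - 5*2)*((-1 + (-21 - 1*(-25))) - 55) = (8 + 4 - 10)*((-1 + (-21 + 25)) - 55) = 2*((-1 + 4) - 55) = 2*(3 - 55) = 2*(-52) = -104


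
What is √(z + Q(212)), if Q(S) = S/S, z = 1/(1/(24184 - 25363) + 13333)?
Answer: √247124546210710/15719606 ≈ 1.0000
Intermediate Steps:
z = 1179/15719606 (z = 1/(1/(-1179) + 13333) = 1/(-1/1179 + 13333) = 1/(15719606/1179) = 1179/15719606 ≈ 7.5002e-5)
Q(S) = 1
√(z + Q(212)) = √(1179/15719606 + 1) = √(15720785/15719606) = √247124546210710/15719606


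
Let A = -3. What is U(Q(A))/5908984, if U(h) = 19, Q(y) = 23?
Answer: 19/5908984 ≈ 3.2154e-6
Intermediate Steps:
U(Q(A))/5908984 = 19/5908984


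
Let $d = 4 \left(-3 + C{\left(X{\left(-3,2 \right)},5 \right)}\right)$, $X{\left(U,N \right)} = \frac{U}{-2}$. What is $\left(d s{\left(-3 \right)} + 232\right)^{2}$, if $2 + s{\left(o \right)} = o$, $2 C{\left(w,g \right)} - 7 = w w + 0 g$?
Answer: $\frac{159201}{4} \approx 39800.0$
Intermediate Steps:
$X{\left(U,N \right)} = - \frac{U}{2}$ ($X{\left(U,N \right)} = U \left(- \frac{1}{2}\right) = - \frac{U}{2}$)
$C{\left(w,g \right)} = \frac{7}{2} + \frac{w^{2}}{2}$ ($C{\left(w,g \right)} = \frac{7}{2} + \frac{w w + 0 g}{2} = \frac{7}{2} + \frac{w^{2} + 0}{2} = \frac{7}{2} + \frac{w^{2}}{2}$)
$s{\left(o \right)} = -2 + o$
$d = \frac{13}{2}$ ($d = 4 \left(-3 + \left(\frac{7}{2} + \frac{\left(\left(- \frac{1}{2}\right) \left(-3\right)\right)^{2}}{2}\right)\right) = 4 \left(-3 + \left(\frac{7}{2} + \frac{\left(\frac{3}{2}\right)^{2}}{2}\right)\right) = 4 \left(-3 + \left(\frac{7}{2} + \frac{1}{2} \cdot \frac{9}{4}\right)\right) = 4 \left(-3 + \left(\frac{7}{2} + \frac{9}{8}\right)\right) = 4 \left(-3 + \frac{37}{8}\right) = 4 \cdot \frac{13}{8} = \frac{13}{2} \approx 6.5$)
$\left(d s{\left(-3 \right)} + 232\right)^{2} = \left(\frac{13 \left(-2 - 3\right)}{2} + 232\right)^{2} = \left(\frac{13}{2} \left(-5\right) + 232\right)^{2} = \left(- \frac{65}{2} + 232\right)^{2} = \left(\frac{399}{2}\right)^{2} = \frac{159201}{4}$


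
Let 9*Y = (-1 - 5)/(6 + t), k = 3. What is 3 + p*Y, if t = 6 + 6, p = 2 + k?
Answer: 76/27 ≈ 2.8148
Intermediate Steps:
p = 5 (p = 2 + 3 = 5)
t = 12
Y = -1/27 (Y = ((-1 - 5)/(6 + 12))/9 = (-6/18)/9 = (-6*1/18)/9 = (⅑)*(-⅓) = -1/27 ≈ -0.037037)
3 + p*Y = 3 + 5*(-1/27) = 3 - 5/27 = 76/27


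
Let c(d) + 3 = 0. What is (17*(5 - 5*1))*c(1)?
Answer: 0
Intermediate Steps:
c(d) = -3 (c(d) = -3 + 0 = -3)
(17*(5 - 5*1))*c(1) = (17*(5 - 5*1))*(-3) = (17*(5 - 5))*(-3) = (17*0)*(-3) = 0*(-3) = 0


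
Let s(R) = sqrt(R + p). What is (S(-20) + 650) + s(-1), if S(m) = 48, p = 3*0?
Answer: 698 + I ≈ 698.0 + 1.0*I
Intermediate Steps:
p = 0
s(R) = sqrt(R) (s(R) = sqrt(R + 0) = sqrt(R))
(S(-20) + 650) + s(-1) = (48 + 650) + sqrt(-1) = 698 + I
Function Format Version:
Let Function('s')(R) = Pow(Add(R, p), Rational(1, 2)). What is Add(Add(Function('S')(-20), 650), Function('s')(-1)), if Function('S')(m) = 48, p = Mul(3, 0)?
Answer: Add(698, I) ≈ Add(698.00, Mul(1.0000, I))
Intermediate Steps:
p = 0
Function('s')(R) = Pow(R, Rational(1, 2)) (Function('s')(R) = Pow(Add(R, 0), Rational(1, 2)) = Pow(R, Rational(1, 2)))
Add(Add(Function('S')(-20), 650), Function('s')(-1)) = Add(Add(48, 650), Pow(-1, Rational(1, 2))) = Add(698, I)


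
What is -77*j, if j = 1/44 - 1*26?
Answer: 8001/4 ≈ 2000.3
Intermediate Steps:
j = -1143/44 (j = 1/44 - 26 = -1143/44 ≈ -25.977)
-77*j = -77*(-1143/44) = 8001/4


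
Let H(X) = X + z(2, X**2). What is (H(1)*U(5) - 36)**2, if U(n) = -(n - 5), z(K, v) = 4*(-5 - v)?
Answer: 1296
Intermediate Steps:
z(K, v) = -20 - 4*v
U(n) = 5 - n (U(n) = -(-5 + n) = 5 - n)
H(X) = -20 + X - 4*X**2 (H(X) = X + (-20 - 4*X**2) = -20 + X - 4*X**2)
(H(1)*U(5) - 36)**2 = ((-20 + 1 - 4*1**2)*(5 - 1*5) - 36)**2 = ((-20 + 1 - 4*1)*(5 - 5) - 36)**2 = ((-20 + 1 - 4)*0 - 36)**2 = (-23*0 - 36)**2 = (0 - 36)**2 = (-36)**2 = 1296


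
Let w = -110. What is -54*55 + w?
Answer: -3080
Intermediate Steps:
-54*55 + w = -54*55 - 110 = -2970 - 110 = -3080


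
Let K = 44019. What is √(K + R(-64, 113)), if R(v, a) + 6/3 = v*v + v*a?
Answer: √40881 ≈ 202.19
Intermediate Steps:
R(v, a) = -2 + v² + a*v (R(v, a) = -2 + (v*v + v*a) = -2 + (v² + a*v) = -2 + v² + a*v)
√(K + R(-64, 113)) = √(44019 + (-2 + (-64)² + 113*(-64))) = √(44019 + (-2 + 4096 - 7232)) = √(44019 - 3138) = √40881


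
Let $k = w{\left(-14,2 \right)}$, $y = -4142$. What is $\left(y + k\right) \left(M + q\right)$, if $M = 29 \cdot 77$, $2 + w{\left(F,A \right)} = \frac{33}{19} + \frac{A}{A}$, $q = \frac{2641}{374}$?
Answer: $- \frac{32960058786}{3553} \approx -9.2767 \cdot 10^{6}$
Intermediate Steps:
$q = \frac{2641}{374}$ ($q = 2641 \cdot \frac{1}{374} = \frac{2641}{374} \approx 7.0615$)
$w{\left(F,A \right)} = \frac{14}{19}$ ($w{\left(F,A \right)} = -2 + \left(\frac{33}{19} + \frac{A}{A}\right) = -2 + \left(33 \cdot \frac{1}{19} + 1\right) = -2 + \left(\frac{33}{19} + 1\right) = -2 + \frac{52}{19} = \frac{14}{19}$)
$M = 2233$
$k = \frac{14}{19} \approx 0.73684$
$\left(y + k\right) \left(M + q\right) = \left(-4142 + \frac{14}{19}\right) \left(2233 + \frac{2641}{374}\right) = \left(- \frac{78684}{19}\right) \frac{837783}{374} = - \frac{32960058786}{3553}$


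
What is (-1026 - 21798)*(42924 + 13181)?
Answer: -1280540520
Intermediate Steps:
(-1026 - 21798)*(42924 + 13181) = -22824*56105 = -1280540520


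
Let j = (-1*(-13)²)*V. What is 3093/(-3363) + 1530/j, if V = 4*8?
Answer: -3645389/3031184 ≈ -1.2026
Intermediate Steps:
V = 32
j = -5408 (j = -1*(-13)²*32 = -1*169*32 = -169*32 = -5408)
3093/(-3363) + 1530/j = 3093/(-3363) + 1530/(-5408) = 3093*(-1/3363) + 1530*(-1/5408) = -1031/1121 - 765/2704 = -3645389/3031184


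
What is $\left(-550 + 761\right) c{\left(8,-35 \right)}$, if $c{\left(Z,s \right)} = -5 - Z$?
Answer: $-2743$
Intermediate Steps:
$\left(-550 + 761\right) c{\left(8,-35 \right)} = \left(-550 + 761\right) \left(-5 - 8\right) = 211 \left(-5 - 8\right) = 211 \left(-13\right) = -2743$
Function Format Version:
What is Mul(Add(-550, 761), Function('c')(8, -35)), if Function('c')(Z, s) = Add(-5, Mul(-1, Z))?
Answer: -2743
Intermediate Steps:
Mul(Add(-550, 761), Function('c')(8, -35)) = Mul(Add(-550, 761), Add(-5, Mul(-1, 8))) = Mul(211, Add(-5, -8)) = Mul(211, -13) = -2743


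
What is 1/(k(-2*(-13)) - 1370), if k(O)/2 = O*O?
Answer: -1/18 ≈ -0.055556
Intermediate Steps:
k(O) = 2*O**2 (k(O) = 2*(O*O) = 2*O**2)
1/(k(-2*(-13)) - 1370) = 1/(2*(-2*(-13))**2 - 1370) = 1/(2*26**2 - 1370) = 1/(2*676 - 1370) = 1/(1352 - 1370) = 1/(-18) = -1/18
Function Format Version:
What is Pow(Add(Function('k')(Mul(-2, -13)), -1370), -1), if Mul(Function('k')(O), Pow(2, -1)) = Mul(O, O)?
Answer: Rational(-1, 18) ≈ -0.055556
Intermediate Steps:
Function('k')(O) = Mul(2, Pow(O, 2)) (Function('k')(O) = Mul(2, Mul(O, O)) = Mul(2, Pow(O, 2)))
Pow(Add(Function('k')(Mul(-2, -13)), -1370), -1) = Pow(Add(Mul(2, Pow(Mul(-2, -13), 2)), -1370), -1) = Pow(Add(Mul(2, Pow(26, 2)), -1370), -1) = Pow(Add(Mul(2, 676), -1370), -1) = Pow(Add(1352, -1370), -1) = Pow(-18, -1) = Rational(-1, 18)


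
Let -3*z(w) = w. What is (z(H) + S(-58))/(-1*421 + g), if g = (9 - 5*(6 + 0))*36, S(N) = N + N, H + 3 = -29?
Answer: 316/3531 ≈ 0.089493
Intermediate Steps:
H = -32 (H = -3 - 29 = -32)
z(w) = -w/3
S(N) = 2*N
g = -756 (g = (9 - 5*6)*36 = (9 - 30)*36 = -21*36 = -756)
(z(H) + S(-58))/(-1*421 + g) = (-⅓*(-32) + 2*(-58))/(-1*421 - 756) = (32/3 - 116)/(-421 - 756) = -316/3/(-1177) = -316/3*(-1/1177) = 316/3531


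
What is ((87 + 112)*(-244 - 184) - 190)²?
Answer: 7286671044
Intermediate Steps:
((87 + 112)*(-244 - 184) - 190)² = (199*(-428) - 190)² = (-85172 - 190)² = (-85362)² = 7286671044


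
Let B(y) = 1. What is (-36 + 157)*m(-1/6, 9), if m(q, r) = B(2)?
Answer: 121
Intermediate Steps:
m(q, r) = 1
(-36 + 157)*m(-1/6, 9) = (-36 + 157)*1 = 121*1 = 121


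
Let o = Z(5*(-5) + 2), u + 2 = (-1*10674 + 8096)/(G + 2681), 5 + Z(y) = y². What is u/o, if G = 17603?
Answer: -21573/5314408 ≈ -0.0040593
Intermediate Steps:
Z(y) = -5 + y²
u = -21573/10142 (u = -2 + (-1*10674 + 8096)/(17603 + 2681) = -2 + (-10674 + 8096)/20284 = -2 - 2578*1/20284 = -2 - 1289/10142 = -21573/10142 ≈ -2.1271)
o = 524 (o = -5 + (5*(-5) + 2)² = -5 + (-25 + 2)² = -5 + (-23)² = -5 + 529 = 524)
u/o = -21573/10142/524 = -21573/10142*1/524 = -21573/5314408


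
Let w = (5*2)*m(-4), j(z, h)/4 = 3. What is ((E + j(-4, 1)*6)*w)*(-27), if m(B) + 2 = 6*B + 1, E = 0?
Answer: 486000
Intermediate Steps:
m(B) = -1 + 6*B (m(B) = -2 + (6*B + 1) = -2 + (1 + 6*B) = -1 + 6*B)
j(z, h) = 12 (j(z, h) = 4*3 = 12)
w = -250 (w = (5*2)*(-1 + 6*(-4)) = 10*(-1 - 24) = 10*(-25) = -250)
((E + j(-4, 1)*6)*w)*(-27) = ((0 + 12*6)*(-250))*(-27) = ((0 + 72)*(-250))*(-27) = (72*(-250))*(-27) = -18000*(-27) = 486000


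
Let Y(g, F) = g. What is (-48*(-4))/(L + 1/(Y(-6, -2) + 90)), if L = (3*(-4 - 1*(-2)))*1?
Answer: -16128/503 ≈ -32.064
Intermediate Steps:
L = -6 (L = (3*(-4 + 2))*1 = (3*(-2))*1 = -6*1 = -6)
(-48*(-4))/(L + 1/(Y(-6, -2) + 90)) = (-48*(-4))/(-6 + 1/(-6 + 90)) = 192/(-6 + 1/84) = 192/(-503/84) = 192*(-84/503) = -16128/503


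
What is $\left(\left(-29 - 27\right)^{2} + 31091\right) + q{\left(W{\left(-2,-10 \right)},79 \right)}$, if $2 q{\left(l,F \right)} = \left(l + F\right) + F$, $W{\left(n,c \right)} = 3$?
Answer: $\frac{68615}{2} \approx 34308.0$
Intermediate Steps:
$q{\left(l,F \right)} = F + \frac{l}{2}$ ($q{\left(l,F \right)} = \frac{\left(l + F\right) + F}{2} = \frac{\left(F + l\right) + F}{2} = \frac{l + 2 F}{2} = F + \frac{l}{2}$)
$\left(\left(-29 - 27\right)^{2} + 31091\right) + q{\left(W{\left(-2,-10 \right)},79 \right)} = \left(\left(-29 - 27\right)^{2} + 31091\right) + \left(79 + \frac{1}{2} \cdot 3\right) = \left(\left(-56\right)^{2} + 31091\right) + \left(79 + \frac{3}{2}\right) = \left(3136 + 31091\right) + \frac{161}{2} = 34227 + \frac{161}{2} = \frac{68615}{2}$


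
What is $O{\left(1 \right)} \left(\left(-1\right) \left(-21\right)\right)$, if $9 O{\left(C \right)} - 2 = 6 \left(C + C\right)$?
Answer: $\frac{98}{3} \approx 32.667$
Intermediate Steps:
$O{\left(C \right)} = \frac{2}{9} + \frac{4 C}{3}$ ($O{\left(C \right)} = \frac{2}{9} + \frac{6 \left(C + C\right)}{9} = \frac{2}{9} + \frac{6 \cdot 2 C}{9} = \frac{2}{9} + \frac{12 C}{9} = \frac{2}{9} + \frac{4 C}{3}$)
$O{\left(1 \right)} \left(\left(-1\right) \left(-21\right)\right) = \left(\frac{2}{9} + \frac{4}{3} \cdot 1\right) \left(\left(-1\right) \left(-21\right)\right) = \left(\frac{2}{9} + \frac{4}{3}\right) 21 = \frac{14}{9} \cdot 21 = \frac{98}{3}$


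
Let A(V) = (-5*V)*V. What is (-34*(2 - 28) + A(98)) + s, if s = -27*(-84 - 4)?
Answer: -44760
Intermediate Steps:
s = 2376 (s = -27*(-88) = 2376)
A(V) = -5*V**2
(-34*(2 - 28) + A(98)) + s = (-34*(2 - 28) - 5*98**2) + 2376 = (-34*(-26) - 5*9604) + 2376 = (884 - 48020) + 2376 = -47136 + 2376 = -44760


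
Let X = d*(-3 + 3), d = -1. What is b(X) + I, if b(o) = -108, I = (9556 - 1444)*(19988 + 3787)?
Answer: 192862692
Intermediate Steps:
X = 0 (X = -(-3 + 3) = -1*0 = 0)
I = 192862800 (I = 8112*23775 = 192862800)
b(X) + I = -108 + 192862800 = 192862692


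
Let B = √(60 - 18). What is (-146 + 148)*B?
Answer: 2*√42 ≈ 12.961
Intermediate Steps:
B = √42 ≈ 6.4807
(-146 + 148)*B = (-146 + 148)*√42 = 2*√42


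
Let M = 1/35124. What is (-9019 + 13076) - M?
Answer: 142498067/35124 ≈ 4057.0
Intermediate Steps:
M = 1/35124 ≈ 2.8471e-5
(-9019 + 13076) - M = (-9019 + 13076) - 1*1/35124 = 4057 - 1/35124 = 142498067/35124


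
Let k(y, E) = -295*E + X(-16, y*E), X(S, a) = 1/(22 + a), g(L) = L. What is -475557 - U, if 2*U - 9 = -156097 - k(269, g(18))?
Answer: -3892834303/9728 ≈ -4.0017e+5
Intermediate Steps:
k(y, E) = 1/(22 + E*y) - 295*E (k(y, E) = -295*E + 1/(22 + y*E) = -295*E + 1/(22 + E*y) = 1/(22 + E*y) - 295*E)
U = -733384193/9728 (U = 9/2 + (-156097 - (1 - 295*18*(22 + 18*269))/(22 + 18*269))/2 = 9/2 + (-156097 - (1 - 295*18*(22 + 4842))/(22 + 4842))/2 = 9/2 + (-156097 - (1 - 295*18*4864)/4864)/2 = 9/2 + (-156097 - (1 - 25827840)/4864)/2 = 9/2 + (-156097 - (-25827839)/4864)/2 = 9/2 + (-156097 - 1*(-25827839/4864))/2 = 9/2 + (-156097 + 25827839/4864)/2 = 9/2 + (1/2)*(-733427969/4864) = 9/2 - 733427969/9728 = -733384193/9728 ≈ -75389.)
-475557 - U = -475557 - 1*(-733384193/9728) = -475557 + 733384193/9728 = -3892834303/9728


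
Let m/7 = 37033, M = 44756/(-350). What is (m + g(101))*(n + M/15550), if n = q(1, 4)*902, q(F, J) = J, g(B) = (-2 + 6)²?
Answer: 1272675620630317/1360625 ≈ 9.3536e+8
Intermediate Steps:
g(B) = 16 (g(B) = 4² = 16)
M = -22378/175 (M = 44756*(-1/350) = -22378/175 ≈ -127.87)
m = 259231 (m = 7*37033 = 259231)
n = 3608 (n = 4*902 = 3608)
(m + g(101))*(n + M/15550) = (259231 + 16)*(3608 - 22378/175/15550) = 259247*(3608 - 22378/175*1/15550) = 259247*(3608 - 11189/1360625) = 259247*(4909123811/1360625) = 1272675620630317/1360625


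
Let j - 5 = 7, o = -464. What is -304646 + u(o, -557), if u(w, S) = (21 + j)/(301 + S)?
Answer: -77989409/256 ≈ -3.0465e+5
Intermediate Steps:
j = 12 (j = 5 + 7 = 12)
u(w, S) = 33/(301 + S) (u(w, S) = (21 + 12)/(301 + S) = 33/(301 + S))
-304646 + u(o, -557) = -304646 + 33/(301 - 557) = -304646 + 33/(-256) = -304646 + 33*(-1/256) = -304646 - 33/256 = -77989409/256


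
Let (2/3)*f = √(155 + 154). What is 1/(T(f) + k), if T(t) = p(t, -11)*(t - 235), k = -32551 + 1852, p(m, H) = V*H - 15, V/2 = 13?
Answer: 160144/6159563803 + 1806*√309/6159563803 ≈ 3.1153e-5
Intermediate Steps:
V = 26 (V = 2*13 = 26)
p(m, H) = -15 + 26*H (p(m, H) = 26*H - 15 = -15 + 26*H)
k = -30699
f = 3*√309/2 (f = 3*√(155 + 154)/2 = 3*√309/2 ≈ 26.368)
T(t) = 70735 - 301*t (T(t) = (-15 + 26*(-11))*(t - 235) = (-15 - 286)*(-235 + t) = -301*(-235 + t) = 70735 - 301*t)
1/(T(f) + k) = 1/((70735 - 903*√309/2) - 30699) = 1/(40036 - 903*√309/2)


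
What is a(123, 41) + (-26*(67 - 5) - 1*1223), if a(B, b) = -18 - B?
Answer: -2976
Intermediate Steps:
a(123, 41) + (-26*(67 - 5) - 1*1223) = (-18 - 1*123) + (-26*(67 - 5) - 1*1223) = (-18 - 123) + (-26*62 - 1223) = -141 + (-1612 - 1223) = -141 - 2835 = -2976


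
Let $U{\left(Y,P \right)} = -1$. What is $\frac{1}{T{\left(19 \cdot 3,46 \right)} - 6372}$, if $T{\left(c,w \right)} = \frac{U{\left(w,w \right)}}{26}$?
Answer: $- \frac{26}{165673} \approx -0.00015694$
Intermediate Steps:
$T{\left(c,w \right)} = - \frac{1}{26}$
$\frac{1}{T{\left(19 \cdot 3,46 \right)} - 6372} = \frac{1}{- \frac{1}{26} - 6372} = \frac{1}{- \frac{165673}{26}} = - \frac{26}{165673}$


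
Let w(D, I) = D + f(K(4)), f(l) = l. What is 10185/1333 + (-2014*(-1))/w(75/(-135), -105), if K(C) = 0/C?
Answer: -24111033/6665 ≈ -3617.6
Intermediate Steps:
K(C) = 0
w(D, I) = D (w(D, I) = D + 0 = D)
10185/1333 + (-2014*(-1))/w(75/(-135), -105) = 10185/1333 + (-2014*(-1))/((75/(-135))) = 10185*(1/1333) + 2014/((75*(-1/135))) = 10185/1333 + 2014/(-5/9) = 10185/1333 + 2014*(-9/5) = 10185/1333 - 18126/5 = -24111033/6665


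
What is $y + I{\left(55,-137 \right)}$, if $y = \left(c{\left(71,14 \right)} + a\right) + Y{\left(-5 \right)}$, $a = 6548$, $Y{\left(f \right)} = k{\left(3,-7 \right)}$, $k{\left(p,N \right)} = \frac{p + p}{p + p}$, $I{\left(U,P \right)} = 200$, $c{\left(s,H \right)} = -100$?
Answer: $6649$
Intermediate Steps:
$k{\left(p,N \right)} = 1$ ($k{\left(p,N \right)} = \frac{2 p}{2 p} = 2 p \frac{1}{2 p} = 1$)
$Y{\left(f \right)} = 1$
$y = 6449$ ($y = \left(-100 + 6548\right) + 1 = 6448 + 1 = 6449$)
$y + I{\left(55,-137 \right)} = 6449 + 200 = 6649$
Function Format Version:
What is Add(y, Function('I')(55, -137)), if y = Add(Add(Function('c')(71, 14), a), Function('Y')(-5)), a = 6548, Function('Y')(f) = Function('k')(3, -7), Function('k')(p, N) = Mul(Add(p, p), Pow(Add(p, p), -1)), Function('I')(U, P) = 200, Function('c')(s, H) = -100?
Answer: 6649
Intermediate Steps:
Function('k')(p, N) = 1 (Function('k')(p, N) = Mul(Mul(2, p), Pow(Mul(2, p), -1)) = Mul(Mul(2, p), Mul(Rational(1, 2), Pow(p, -1))) = 1)
Function('Y')(f) = 1
y = 6449 (y = Add(Add(-100, 6548), 1) = Add(6448, 1) = 6449)
Add(y, Function('I')(55, -137)) = Add(6449, 200) = 6649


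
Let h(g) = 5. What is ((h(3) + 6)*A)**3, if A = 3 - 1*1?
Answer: 10648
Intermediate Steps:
A = 2 (A = 3 - 1 = 2)
((h(3) + 6)*A)**3 = ((5 + 6)*2)**3 = (11*2)**3 = 22**3 = 10648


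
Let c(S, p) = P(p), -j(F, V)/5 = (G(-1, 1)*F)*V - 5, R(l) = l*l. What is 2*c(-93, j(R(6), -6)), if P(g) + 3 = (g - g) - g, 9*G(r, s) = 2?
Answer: -536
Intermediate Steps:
G(r, s) = 2/9 (G(r, s) = (1/9)*2 = 2/9)
R(l) = l**2
j(F, V) = 25 - 10*F*V/9 (j(F, V) = -5*((2*F/9)*V - 5) = -5*(2*F*V/9 - 5) = -5*(-5 + 2*F*V/9) = 25 - 10*F*V/9)
P(g) = -3 - g (P(g) = -3 + ((g - g) - g) = -3 + (0 - g) = -3 - g)
c(S, p) = -3 - p
2*c(-93, j(R(6), -6)) = 2*(-3 - (25 - 10/9*6**2*(-6))) = 2*(-3 - (25 - 10/9*36*(-6))) = 2*(-3 - (25 + 240)) = 2*(-3 - 1*265) = 2*(-3 - 265) = 2*(-268) = -536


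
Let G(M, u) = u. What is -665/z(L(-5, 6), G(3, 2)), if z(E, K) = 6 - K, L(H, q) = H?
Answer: -665/4 ≈ -166.25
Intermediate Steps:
-665/z(L(-5, 6), G(3, 2)) = -665/(6 - 1*2) = -665/(6 - 2) = -665/4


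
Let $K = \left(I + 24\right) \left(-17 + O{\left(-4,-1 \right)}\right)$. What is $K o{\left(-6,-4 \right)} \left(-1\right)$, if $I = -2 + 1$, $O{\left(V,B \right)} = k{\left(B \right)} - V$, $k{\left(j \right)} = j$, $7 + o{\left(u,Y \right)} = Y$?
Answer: $-3542$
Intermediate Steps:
$o{\left(u,Y \right)} = -7 + Y$
$O{\left(V,B \right)} = B - V$
$I = -1$
$K = -322$ ($K = \left(-1 + 24\right) \left(-17 - -3\right) = 23 \left(-17 + \left(-1 + 4\right)\right) = 23 \left(-17 + 3\right) = 23 \left(-14\right) = -322$)
$K o{\left(-6,-4 \right)} \left(-1\right) = - 322 \left(-7 - 4\right) \left(-1\right) = \left(-322\right) \left(-11\right) \left(-1\right) = 3542 \left(-1\right) = -3542$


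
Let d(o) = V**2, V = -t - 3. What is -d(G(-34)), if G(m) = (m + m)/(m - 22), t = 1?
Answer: -16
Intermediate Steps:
G(m) = 2*m/(-22 + m) (G(m) = (2*m)/(-22 + m) = 2*m/(-22 + m))
V = -4 (V = -1*1 - 3 = -1 - 3 = -4)
d(o) = 16 (d(o) = (-4)**2 = 16)
-d(G(-34)) = -1*16 = -16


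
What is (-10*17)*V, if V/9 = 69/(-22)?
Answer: 52785/11 ≈ 4798.6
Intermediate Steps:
V = -621/22 (V = 9*(69/(-22)) = 9*(69*(-1/22)) = 9*(-69/22) = -621/22 ≈ -28.227)
(-10*17)*V = -10*17*(-621/22) = -170*(-621/22) = 52785/11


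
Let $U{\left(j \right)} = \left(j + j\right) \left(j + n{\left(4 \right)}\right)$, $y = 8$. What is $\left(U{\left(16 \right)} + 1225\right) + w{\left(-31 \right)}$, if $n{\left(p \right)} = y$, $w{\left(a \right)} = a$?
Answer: $1962$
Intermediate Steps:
$n{\left(p \right)} = 8$
$U{\left(j \right)} = 2 j \left(8 + j\right)$ ($U{\left(j \right)} = \left(j + j\right) \left(j + 8\right) = 2 j \left(8 + j\right)$)
$\left(U{\left(16 \right)} + 1225\right) + w{\left(-31 \right)} = \left(2 \cdot 16 \left(8 + 16\right) + 1225\right) - 31 = \left(2 \cdot 16 \cdot 24 + 1225\right) - 31 = \left(768 + 1225\right) - 31 = 1993 - 31 = 1962$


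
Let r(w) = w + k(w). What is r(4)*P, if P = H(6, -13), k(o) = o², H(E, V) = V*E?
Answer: -1560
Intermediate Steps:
H(E, V) = E*V
r(w) = w + w²
P = -78 (P = 6*(-13) = -78)
r(4)*P = (4*(1 + 4))*(-78) = (4*5)*(-78) = 20*(-78) = -1560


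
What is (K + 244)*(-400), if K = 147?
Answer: -156400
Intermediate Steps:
(K + 244)*(-400) = (147 + 244)*(-400) = 391*(-400) = -156400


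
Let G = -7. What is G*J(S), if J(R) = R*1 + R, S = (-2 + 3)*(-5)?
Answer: 70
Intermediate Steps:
S = -5 (S = 1*(-5) = -5)
J(R) = 2*R (J(R) = R + R = 2*R)
G*J(S) = -14*(-5) = -7*(-10) = 70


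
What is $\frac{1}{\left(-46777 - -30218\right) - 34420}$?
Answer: $- \frac{1}{50979} \approx -1.9616 \cdot 10^{-5}$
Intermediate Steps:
$\frac{1}{\left(-46777 - -30218\right) - 34420} = \frac{1}{\left(-46777 + 30218\right) - 34420} = \frac{1}{-16559 - 34420} = \frac{1}{-50979} = - \frac{1}{50979}$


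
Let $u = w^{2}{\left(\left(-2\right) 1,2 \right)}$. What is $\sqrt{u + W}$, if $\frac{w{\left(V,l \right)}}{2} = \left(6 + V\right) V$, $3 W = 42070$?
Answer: $\frac{\sqrt{128514}}{3} \approx 119.5$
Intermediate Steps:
$W = \frac{42070}{3}$ ($W = \frac{1}{3} \cdot 42070 = \frac{42070}{3} \approx 14023.0$)
$w{\left(V,l \right)} = 2 V \left(6 + V\right)$ ($w{\left(V,l \right)} = 2 \left(6 + V\right) V = 2 V \left(6 + V\right)$)
$u = 256$ ($u = \left(2 \left(\left(-2\right) 1\right) \left(6 - 2\right)\right)^{2} = \left(2 \left(-2\right) \left(6 - 2\right)\right)^{2} = \left(2 \left(-2\right) 4\right)^{2} = \left(-16\right)^{2} = 256$)
$\sqrt{u + W} = \sqrt{256 + \frac{42070}{3}} = \sqrt{\frac{42838}{3}} = \frac{\sqrt{128514}}{3}$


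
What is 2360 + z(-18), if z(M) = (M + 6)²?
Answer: 2504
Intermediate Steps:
z(M) = (6 + M)²
2360 + z(-18) = 2360 + (6 - 18)² = 2360 + (-12)² = 2360 + 144 = 2504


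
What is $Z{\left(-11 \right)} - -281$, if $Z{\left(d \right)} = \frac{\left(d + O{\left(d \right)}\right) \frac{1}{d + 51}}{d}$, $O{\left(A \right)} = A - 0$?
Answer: $\frac{5621}{20} \approx 281.05$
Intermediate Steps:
$O{\left(A \right)} = A$ ($O{\left(A \right)} = A + 0 = A$)
$Z{\left(d \right)} = \frac{2}{51 + d}$ ($Z{\left(d \right)} = \frac{\left(d + d\right) \frac{1}{d + 51}}{d} = \frac{2 d \frac{1}{51 + d}}{d} = \frac{2}{51 + d}$)
$Z{\left(-11 \right)} - -281 = \frac{2}{51 - 11} - -281 = \frac{2}{40} + 281 = 2 \cdot \frac{1}{40} + 281 = \frac{1}{20} + 281 = \frac{5621}{20}$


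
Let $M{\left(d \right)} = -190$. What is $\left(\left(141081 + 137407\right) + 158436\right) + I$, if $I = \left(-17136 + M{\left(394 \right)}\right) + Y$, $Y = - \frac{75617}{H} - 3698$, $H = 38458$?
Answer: $\frac{15994606583}{38458} \approx 4.159 \cdot 10^{5}$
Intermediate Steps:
$Y = - \frac{142293301}{38458}$ ($Y = - \frac{75617}{38458} - 3698 = - \frac{142293301}{38458} \approx -3700.0$)
$I = - \frac{808616609}{38458}$ ($I = \left(-17136 - 190\right) - \frac{142293301}{38458} = -17326 - \frac{142293301}{38458} = - \frac{808616609}{38458} \approx -21026.0$)
$\left(\left(141081 + 137407\right) + 158436\right) + I = \left(\left(141081 + 137407\right) + 158436\right) - \frac{808616609}{38458} = \left(278488 + 158436\right) - \frac{808616609}{38458} = 436924 - \frac{808616609}{38458} = \frac{15994606583}{38458}$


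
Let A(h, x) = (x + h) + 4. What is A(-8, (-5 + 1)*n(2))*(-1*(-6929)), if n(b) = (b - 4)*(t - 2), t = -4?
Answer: -360308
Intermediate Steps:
n(b) = 24 - 6*b (n(b) = (b - 4)*(-4 - 2) = (-4 + b)*(-6) = 24 - 6*b)
A(h, x) = 4 + h + x (A(h, x) = (h + x) + 4 = 4 + h + x)
A(-8, (-5 + 1)*n(2))*(-1*(-6929)) = (4 - 8 + (-5 + 1)*(24 - 6*2))*(-1*(-6929)) = (4 - 8 - 4*(24 - 12))*6929 = (4 - 8 - 4*12)*6929 = (4 - 8 - 48)*6929 = -52*6929 = -360308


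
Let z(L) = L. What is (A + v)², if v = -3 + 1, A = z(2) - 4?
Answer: 16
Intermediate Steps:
A = -2 (A = 2 - 4 = -2)
v = -2
(A + v)² = (-2 - 2)² = (-4)² = 16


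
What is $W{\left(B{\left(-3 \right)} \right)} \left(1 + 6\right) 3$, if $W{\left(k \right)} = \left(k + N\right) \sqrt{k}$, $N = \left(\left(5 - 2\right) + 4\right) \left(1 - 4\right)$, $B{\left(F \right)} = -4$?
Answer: $- 1050 i \approx - 1050.0 i$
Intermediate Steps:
$N = -21$ ($N = \left(3 + 4\right) \left(-3\right) = 7 \left(-3\right) = -21$)
$W{\left(k \right)} = \sqrt{k} \left(-21 + k\right)$ ($W{\left(k \right)} = \left(k - 21\right) \sqrt{k} = \left(-21 + k\right) \sqrt{k} = \sqrt{k} \left(-21 + k\right)$)
$W{\left(B{\left(-3 \right)} \right)} \left(1 + 6\right) 3 = \sqrt{-4} \left(-21 - 4\right) \left(1 + 6\right) 3 = 2 i \left(-25\right) 7 \cdot 3 = - 50 i 21 = - 1050 i$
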